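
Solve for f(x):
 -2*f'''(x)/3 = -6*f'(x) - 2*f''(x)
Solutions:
 f(x) = C1 + C2*exp(3*x*(1 - sqrt(5))/2) + C3*exp(3*x*(1 + sqrt(5))/2)


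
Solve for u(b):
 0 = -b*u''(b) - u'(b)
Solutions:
 u(b) = C1 + C2*log(b)


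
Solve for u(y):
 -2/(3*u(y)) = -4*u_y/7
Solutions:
 u(y) = -sqrt(C1 + 21*y)/3
 u(y) = sqrt(C1 + 21*y)/3


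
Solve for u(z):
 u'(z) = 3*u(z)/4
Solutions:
 u(z) = C1*exp(3*z/4)


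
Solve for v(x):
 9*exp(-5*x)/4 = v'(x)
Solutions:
 v(x) = C1 - 9*exp(-5*x)/20


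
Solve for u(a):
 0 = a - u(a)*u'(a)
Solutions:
 u(a) = -sqrt(C1 + a^2)
 u(a) = sqrt(C1 + a^2)


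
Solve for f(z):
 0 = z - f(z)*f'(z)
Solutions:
 f(z) = -sqrt(C1 + z^2)
 f(z) = sqrt(C1 + z^2)


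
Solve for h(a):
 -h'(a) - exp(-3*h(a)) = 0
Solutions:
 h(a) = log(C1 - 3*a)/3
 h(a) = log((-3^(1/3) - 3^(5/6)*I)*(C1 - a)^(1/3)/2)
 h(a) = log((-3^(1/3) + 3^(5/6)*I)*(C1 - a)^(1/3)/2)


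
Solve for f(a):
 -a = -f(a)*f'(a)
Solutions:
 f(a) = -sqrt(C1 + a^2)
 f(a) = sqrt(C1 + a^2)


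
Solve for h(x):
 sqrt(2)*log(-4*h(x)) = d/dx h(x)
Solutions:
 -sqrt(2)*Integral(1/(log(-_y) + 2*log(2)), (_y, h(x)))/2 = C1 - x


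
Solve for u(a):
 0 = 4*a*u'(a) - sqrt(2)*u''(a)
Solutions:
 u(a) = C1 + C2*erfi(2^(1/4)*a)


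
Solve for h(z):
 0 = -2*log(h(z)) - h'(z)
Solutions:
 li(h(z)) = C1 - 2*z


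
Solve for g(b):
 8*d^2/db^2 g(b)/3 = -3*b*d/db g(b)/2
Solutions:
 g(b) = C1 + C2*erf(3*sqrt(2)*b/8)


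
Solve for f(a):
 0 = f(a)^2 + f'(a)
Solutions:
 f(a) = 1/(C1 + a)


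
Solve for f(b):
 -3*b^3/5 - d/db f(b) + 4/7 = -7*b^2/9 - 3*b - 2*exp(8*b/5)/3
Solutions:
 f(b) = C1 - 3*b^4/20 + 7*b^3/27 + 3*b^2/2 + 4*b/7 + 5*exp(8*b/5)/12


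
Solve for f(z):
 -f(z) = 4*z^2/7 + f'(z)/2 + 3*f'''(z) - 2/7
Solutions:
 f(z) = C1*exp(-2^(1/3)*z*(-(18 + sqrt(326))^(1/3) + 2^(1/3)/(18 + sqrt(326))^(1/3))/12)*sin(2^(1/3)*sqrt(3)*z*(2^(1/3)/(18 + sqrt(326))^(1/3) + (18 + sqrt(326))^(1/3))/12) + C2*exp(-2^(1/3)*z*(-(18 + sqrt(326))^(1/3) + 2^(1/3)/(18 + sqrt(326))^(1/3))/12)*cos(2^(1/3)*sqrt(3)*z*(2^(1/3)/(18 + sqrt(326))^(1/3) + (18 + sqrt(326))^(1/3))/12) + C3*exp(2^(1/3)*z*(-(18 + sqrt(326))^(1/3) + 2^(1/3)/(18 + sqrt(326))^(1/3))/6) - 4*z^2/7 + 4*z/7


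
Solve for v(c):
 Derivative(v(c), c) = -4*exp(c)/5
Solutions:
 v(c) = C1 - 4*exp(c)/5


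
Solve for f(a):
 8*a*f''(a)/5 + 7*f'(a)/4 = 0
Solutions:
 f(a) = C1 + C2/a^(3/32)


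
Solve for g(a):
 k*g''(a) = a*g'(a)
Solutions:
 g(a) = C1 + C2*erf(sqrt(2)*a*sqrt(-1/k)/2)/sqrt(-1/k)


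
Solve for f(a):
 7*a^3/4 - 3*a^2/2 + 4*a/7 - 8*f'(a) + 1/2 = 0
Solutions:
 f(a) = C1 + 7*a^4/128 - a^3/16 + a^2/28 + a/16


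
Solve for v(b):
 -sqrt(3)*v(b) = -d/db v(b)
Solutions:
 v(b) = C1*exp(sqrt(3)*b)


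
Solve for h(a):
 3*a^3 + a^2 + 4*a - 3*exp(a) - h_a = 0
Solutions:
 h(a) = C1 + 3*a^4/4 + a^3/3 + 2*a^2 - 3*exp(a)


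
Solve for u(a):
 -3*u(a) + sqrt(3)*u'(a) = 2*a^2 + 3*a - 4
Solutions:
 u(a) = C1*exp(sqrt(3)*a) - 2*a^2/3 - a - 4*sqrt(3)*a/9 - sqrt(3)/3 + 8/9


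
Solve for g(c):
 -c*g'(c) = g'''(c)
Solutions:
 g(c) = C1 + Integral(C2*airyai(-c) + C3*airybi(-c), c)


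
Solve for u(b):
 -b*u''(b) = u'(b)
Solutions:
 u(b) = C1 + C2*log(b)


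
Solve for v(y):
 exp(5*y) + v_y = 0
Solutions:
 v(y) = C1 - exp(5*y)/5


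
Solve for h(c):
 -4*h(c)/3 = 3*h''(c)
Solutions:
 h(c) = C1*sin(2*c/3) + C2*cos(2*c/3)


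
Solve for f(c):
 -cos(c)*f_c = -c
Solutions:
 f(c) = C1 + Integral(c/cos(c), c)


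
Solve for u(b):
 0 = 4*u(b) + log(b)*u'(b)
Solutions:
 u(b) = C1*exp(-4*li(b))


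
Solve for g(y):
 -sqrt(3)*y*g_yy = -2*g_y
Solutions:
 g(y) = C1 + C2*y^(1 + 2*sqrt(3)/3)


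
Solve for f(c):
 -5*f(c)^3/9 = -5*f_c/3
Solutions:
 f(c) = -sqrt(6)*sqrt(-1/(C1 + c))/2
 f(c) = sqrt(6)*sqrt(-1/(C1 + c))/2


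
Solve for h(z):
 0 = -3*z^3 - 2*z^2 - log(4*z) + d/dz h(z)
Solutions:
 h(z) = C1 + 3*z^4/4 + 2*z^3/3 + z*log(z) - z + z*log(4)


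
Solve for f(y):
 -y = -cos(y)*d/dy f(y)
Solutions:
 f(y) = C1 + Integral(y/cos(y), y)


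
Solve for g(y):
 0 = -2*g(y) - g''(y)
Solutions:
 g(y) = C1*sin(sqrt(2)*y) + C2*cos(sqrt(2)*y)


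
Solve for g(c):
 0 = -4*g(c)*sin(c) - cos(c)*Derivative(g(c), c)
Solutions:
 g(c) = C1*cos(c)^4


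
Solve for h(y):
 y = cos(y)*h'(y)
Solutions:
 h(y) = C1 + Integral(y/cos(y), y)


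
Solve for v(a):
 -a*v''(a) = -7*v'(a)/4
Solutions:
 v(a) = C1 + C2*a^(11/4)


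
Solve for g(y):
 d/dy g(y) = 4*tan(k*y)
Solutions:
 g(y) = C1 + 4*Piecewise((-log(cos(k*y))/k, Ne(k, 0)), (0, True))


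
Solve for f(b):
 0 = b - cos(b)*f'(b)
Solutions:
 f(b) = C1 + Integral(b/cos(b), b)


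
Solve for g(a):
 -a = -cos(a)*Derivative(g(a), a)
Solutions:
 g(a) = C1 + Integral(a/cos(a), a)


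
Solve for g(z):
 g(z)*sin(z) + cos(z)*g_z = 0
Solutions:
 g(z) = C1*cos(z)


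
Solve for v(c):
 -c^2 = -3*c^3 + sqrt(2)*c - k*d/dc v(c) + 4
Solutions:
 v(c) = C1 - 3*c^4/(4*k) + c^3/(3*k) + sqrt(2)*c^2/(2*k) + 4*c/k


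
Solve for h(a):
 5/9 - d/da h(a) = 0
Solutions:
 h(a) = C1 + 5*a/9


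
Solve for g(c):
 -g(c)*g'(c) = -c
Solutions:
 g(c) = -sqrt(C1 + c^2)
 g(c) = sqrt(C1 + c^2)


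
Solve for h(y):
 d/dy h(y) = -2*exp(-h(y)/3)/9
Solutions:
 h(y) = 3*log(C1 - 2*y/27)


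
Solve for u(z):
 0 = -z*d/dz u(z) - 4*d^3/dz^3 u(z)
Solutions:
 u(z) = C1 + Integral(C2*airyai(-2^(1/3)*z/2) + C3*airybi(-2^(1/3)*z/2), z)


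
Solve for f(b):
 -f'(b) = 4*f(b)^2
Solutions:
 f(b) = 1/(C1 + 4*b)


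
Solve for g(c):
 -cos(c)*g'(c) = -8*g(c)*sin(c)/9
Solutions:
 g(c) = C1/cos(c)^(8/9)


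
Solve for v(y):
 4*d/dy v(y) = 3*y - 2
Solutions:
 v(y) = C1 + 3*y^2/8 - y/2


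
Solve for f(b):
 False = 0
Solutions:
 f(b) = C1 - 5*b*acos(-b/2)/7 + zoo*b - 5*sqrt(4 - b^2)/7


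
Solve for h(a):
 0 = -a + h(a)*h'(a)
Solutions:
 h(a) = -sqrt(C1 + a^2)
 h(a) = sqrt(C1 + a^2)


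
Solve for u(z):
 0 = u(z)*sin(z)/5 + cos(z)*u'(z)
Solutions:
 u(z) = C1*cos(z)^(1/5)


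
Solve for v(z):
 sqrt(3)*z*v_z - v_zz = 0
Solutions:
 v(z) = C1 + C2*erfi(sqrt(2)*3^(1/4)*z/2)


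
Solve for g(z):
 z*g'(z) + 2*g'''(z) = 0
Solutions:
 g(z) = C1 + Integral(C2*airyai(-2^(2/3)*z/2) + C3*airybi(-2^(2/3)*z/2), z)


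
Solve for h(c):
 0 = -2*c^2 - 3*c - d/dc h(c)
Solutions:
 h(c) = C1 - 2*c^3/3 - 3*c^2/2


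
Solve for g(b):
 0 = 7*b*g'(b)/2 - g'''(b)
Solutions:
 g(b) = C1 + Integral(C2*airyai(2^(2/3)*7^(1/3)*b/2) + C3*airybi(2^(2/3)*7^(1/3)*b/2), b)


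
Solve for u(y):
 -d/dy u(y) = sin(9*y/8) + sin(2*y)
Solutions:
 u(y) = C1 + 8*cos(9*y/8)/9 + cos(2*y)/2


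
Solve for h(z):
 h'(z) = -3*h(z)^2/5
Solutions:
 h(z) = 5/(C1 + 3*z)


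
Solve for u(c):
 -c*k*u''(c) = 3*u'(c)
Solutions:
 u(c) = C1 + c^(((re(k) - 3)*re(k) + im(k)^2)/(re(k)^2 + im(k)^2))*(C2*sin(3*log(c)*Abs(im(k))/(re(k)^2 + im(k)^2)) + C3*cos(3*log(c)*im(k)/(re(k)^2 + im(k)^2)))


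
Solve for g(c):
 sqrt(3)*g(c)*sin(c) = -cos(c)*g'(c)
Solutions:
 g(c) = C1*cos(c)^(sqrt(3))


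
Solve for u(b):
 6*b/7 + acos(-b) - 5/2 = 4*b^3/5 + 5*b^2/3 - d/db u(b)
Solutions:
 u(b) = C1 + b^4/5 + 5*b^3/9 - 3*b^2/7 - b*acos(-b) + 5*b/2 - sqrt(1 - b^2)


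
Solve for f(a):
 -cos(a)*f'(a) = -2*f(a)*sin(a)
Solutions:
 f(a) = C1/cos(a)^2


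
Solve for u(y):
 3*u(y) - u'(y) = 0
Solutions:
 u(y) = C1*exp(3*y)


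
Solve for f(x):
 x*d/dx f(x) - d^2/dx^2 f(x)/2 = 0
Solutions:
 f(x) = C1 + C2*erfi(x)


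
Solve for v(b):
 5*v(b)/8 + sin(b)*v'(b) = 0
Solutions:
 v(b) = C1*(cos(b) + 1)^(5/16)/(cos(b) - 1)^(5/16)


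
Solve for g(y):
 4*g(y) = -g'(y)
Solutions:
 g(y) = C1*exp(-4*y)


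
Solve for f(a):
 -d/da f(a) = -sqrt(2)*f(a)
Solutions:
 f(a) = C1*exp(sqrt(2)*a)


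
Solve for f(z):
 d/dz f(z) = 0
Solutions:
 f(z) = C1


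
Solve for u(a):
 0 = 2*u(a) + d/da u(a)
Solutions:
 u(a) = C1*exp(-2*a)


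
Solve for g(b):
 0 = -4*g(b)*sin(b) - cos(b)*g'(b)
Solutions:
 g(b) = C1*cos(b)^4


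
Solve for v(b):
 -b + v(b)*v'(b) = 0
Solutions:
 v(b) = -sqrt(C1 + b^2)
 v(b) = sqrt(C1 + b^2)


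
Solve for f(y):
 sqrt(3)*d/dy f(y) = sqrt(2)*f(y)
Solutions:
 f(y) = C1*exp(sqrt(6)*y/3)


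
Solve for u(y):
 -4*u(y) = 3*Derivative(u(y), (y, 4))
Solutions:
 u(y) = (C1*sin(3^(3/4)*y/3) + C2*cos(3^(3/4)*y/3))*exp(-3^(3/4)*y/3) + (C3*sin(3^(3/4)*y/3) + C4*cos(3^(3/4)*y/3))*exp(3^(3/4)*y/3)


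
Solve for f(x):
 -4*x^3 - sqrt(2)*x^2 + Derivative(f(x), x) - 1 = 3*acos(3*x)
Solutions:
 f(x) = C1 + x^4 + sqrt(2)*x^3/3 + 3*x*acos(3*x) + x - sqrt(1 - 9*x^2)


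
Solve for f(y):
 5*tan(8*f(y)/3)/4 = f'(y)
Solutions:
 f(y) = -3*asin(C1*exp(10*y/3))/8 + 3*pi/8
 f(y) = 3*asin(C1*exp(10*y/3))/8


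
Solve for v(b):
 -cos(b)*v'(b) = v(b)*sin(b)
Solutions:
 v(b) = C1*cos(b)


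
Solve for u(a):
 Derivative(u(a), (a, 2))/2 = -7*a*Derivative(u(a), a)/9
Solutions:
 u(a) = C1 + C2*erf(sqrt(7)*a/3)


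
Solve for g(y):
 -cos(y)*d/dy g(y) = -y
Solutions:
 g(y) = C1 + Integral(y/cos(y), y)


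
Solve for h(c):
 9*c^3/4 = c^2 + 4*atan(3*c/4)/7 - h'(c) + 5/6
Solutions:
 h(c) = C1 - 9*c^4/16 + c^3/3 + 4*c*atan(3*c/4)/7 + 5*c/6 - 8*log(9*c^2 + 16)/21


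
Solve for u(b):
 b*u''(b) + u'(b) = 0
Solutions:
 u(b) = C1 + C2*log(b)


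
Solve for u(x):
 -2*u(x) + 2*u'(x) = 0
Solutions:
 u(x) = C1*exp(x)


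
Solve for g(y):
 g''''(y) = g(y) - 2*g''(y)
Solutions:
 g(y) = C1*exp(-y*sqrt(-1 + sqrt(2))) + C2*exp(y*sqrt(-1 + sqrt(2))) + C3*sin(y*sqrt(1 + sqrt(2))) + C4*cos(y*sqrt(1 + sqrt(2)))


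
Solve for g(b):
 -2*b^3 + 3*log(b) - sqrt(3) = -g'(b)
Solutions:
 g(b) = C1 + b^4/2 - 3*b*log(b) + sqrt(3)*b + 3*b


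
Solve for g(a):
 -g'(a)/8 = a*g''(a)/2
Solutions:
 g(a) = C1 + C2*a^(3/4)


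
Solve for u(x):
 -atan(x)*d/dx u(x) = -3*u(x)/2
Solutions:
 u(x) = C1*exp(3*Integral(1/atan(x), x)/2)


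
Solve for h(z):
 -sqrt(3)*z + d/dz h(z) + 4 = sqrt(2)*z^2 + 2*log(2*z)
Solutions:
 h(z) = C1 + sqrt(2)*z^3/3 + sqrt(3)*z^2/2 + 2*z*log(z) - 6*z + z*log(4)


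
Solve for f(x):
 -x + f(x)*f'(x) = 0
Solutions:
 f(x) = -sqrt(C1 + x^2)
 f(x) = sqrt(C1 + x^2)


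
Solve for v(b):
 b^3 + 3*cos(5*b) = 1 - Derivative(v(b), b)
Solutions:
 v(b) = C1 - b^4/4 + b - 3*sin(5*b)/5


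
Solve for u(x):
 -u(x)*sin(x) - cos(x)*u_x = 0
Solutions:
 u(x) = C1*cos(x)


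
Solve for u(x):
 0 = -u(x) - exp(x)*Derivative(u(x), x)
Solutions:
 u(x) = C1*exp(exp(-x))


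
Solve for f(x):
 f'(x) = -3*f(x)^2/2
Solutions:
 f(x) = 2/(C1 + 3*x)


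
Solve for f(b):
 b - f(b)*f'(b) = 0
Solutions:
 f(b) = -sqrt(C1 + b^2)
 f(b) = sqrt(C1 + b^2)


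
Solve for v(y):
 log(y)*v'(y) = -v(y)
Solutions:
 v(y) = C1*exp(-li(y))


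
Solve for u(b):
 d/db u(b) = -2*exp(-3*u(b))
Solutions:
 u(b) = log(C1 - 6*b)/3
 u(b) = log((-3^(1/3) - 3^(5/6)*I)*(C1 - 2*b)^(1/3)/2)
 u(b) = log((-3^(1/3) + 3^(5/6)*I)*(C1 - 2*b)^(1/3)/2)


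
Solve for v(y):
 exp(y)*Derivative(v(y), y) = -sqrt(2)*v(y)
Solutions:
 v(y) = C1*exp(sqrt(2)*exp(-y))


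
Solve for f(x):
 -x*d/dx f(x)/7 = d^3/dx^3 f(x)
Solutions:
 f(x) = C1 + Integral(C2*airyai(-7^(2/3)*x/7) + C3*airybi(-7^(2/3)*x/7), x)


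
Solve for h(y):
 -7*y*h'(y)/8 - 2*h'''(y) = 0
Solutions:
 h(y) = C1 + Integral(C2*airyai(-2^(2/3)*7^(1/3)*y/4) + C3*airybi(-2^(2/3)*7^(1/3)*y/4), y)


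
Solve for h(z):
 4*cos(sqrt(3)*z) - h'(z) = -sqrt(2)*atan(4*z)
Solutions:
 h(z) = C1 + sqrt(2)*(z*atan(4*z) - log(16*z^2 + 1)/8) + 4*sqrt(3)*sin(sqrt(3)*z)/3


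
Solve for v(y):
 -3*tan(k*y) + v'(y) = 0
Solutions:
 v(y) = C1 + 3*Piecewise((-log(cos(k*y))/k, Ne(k, 0)), (0, True))


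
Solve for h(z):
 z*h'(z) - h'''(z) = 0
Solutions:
 h(z) = C1 + Integral(C2*airyai(z) + C3*airybi(z), z)


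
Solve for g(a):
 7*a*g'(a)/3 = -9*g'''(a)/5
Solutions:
 g(a) = C1 + Integral(C2*airyai(-35^(1/3)*a/3) + C3*airybi(-35^(1/3)*a/3), a)


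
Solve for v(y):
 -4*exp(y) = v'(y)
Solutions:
 v(y) = C1 - 4*exp(y)


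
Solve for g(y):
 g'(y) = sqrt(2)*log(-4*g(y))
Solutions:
 -sqrt(2)*Integral(1/(log(-_y) + 2*log(2)), (_y, g(y)))/2 = C1 - y


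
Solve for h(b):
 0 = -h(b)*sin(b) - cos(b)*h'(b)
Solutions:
 h(b) = C1*cos(b)


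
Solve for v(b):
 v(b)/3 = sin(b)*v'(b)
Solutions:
 v(b) = C1*(cos(b) - 1)^(1/6)/(cos(b) + 1)^(1/6)


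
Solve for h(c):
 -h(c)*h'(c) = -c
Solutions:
 h(c) = -sqrt(C1 + c^2)
 h(c) = sqrt(C1 + c^2)


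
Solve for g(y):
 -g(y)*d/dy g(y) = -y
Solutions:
 g(y) = -sqrt(C1 + y^2)
 g(y) = sqrt(C1 + y^2)


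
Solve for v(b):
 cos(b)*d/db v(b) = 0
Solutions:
 v(b) = C1


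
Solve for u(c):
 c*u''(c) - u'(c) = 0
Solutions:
 u(c) = C1 + C2*c^2


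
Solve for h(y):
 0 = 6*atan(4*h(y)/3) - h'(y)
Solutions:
 Integral(1/atan(4*_y/3), (_y, h(y))) = C1 + 6*y


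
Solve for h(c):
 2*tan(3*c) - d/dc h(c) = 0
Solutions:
 h(c) = C1 - 2*log(cos(3*c))/3


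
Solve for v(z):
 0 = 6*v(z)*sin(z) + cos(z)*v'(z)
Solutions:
 v(z) = C1*cos(z)^6


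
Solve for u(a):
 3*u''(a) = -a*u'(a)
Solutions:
 u(a) = C1 + C2*erf(sqrt(6)*a/6)


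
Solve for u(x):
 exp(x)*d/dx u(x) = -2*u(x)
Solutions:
 u(x) = C1*exp(2*exp(-x))


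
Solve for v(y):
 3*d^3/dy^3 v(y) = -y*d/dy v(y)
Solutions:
 v(y) = C1 + Integral(C2*airyai(-3^(2/3)*y/3) + C3*airybi(-3^(2/3)*y/3), y)


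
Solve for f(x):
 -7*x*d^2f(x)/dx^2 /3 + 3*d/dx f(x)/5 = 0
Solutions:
 f(x) = C1 + C2*x^(44/35)


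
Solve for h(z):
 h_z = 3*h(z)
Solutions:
 h(z) = C1*exp(3*z)


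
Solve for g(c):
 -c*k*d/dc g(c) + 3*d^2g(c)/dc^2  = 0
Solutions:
 g(c) = Piecewise((-sqrt(6)*sqrt(pi)*C1*erf(sqrt(6)*c*sqrt(-k)/6)/(2*sqrt(-k)) - C2, (k > 0) | (k < 0)), (-C1*c - C2, True))


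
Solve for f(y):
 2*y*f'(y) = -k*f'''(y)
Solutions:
 f(y) = C1 + Integral(C2*airyai(2^(1/3)*y*(-1/k)^(1/3)) + C3*airybi(2^(1/3)*y*(-1/k)^(1/3)), y)


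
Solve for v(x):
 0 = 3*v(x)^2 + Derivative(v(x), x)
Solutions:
 v(x) = 1/(C1 + 3*x)


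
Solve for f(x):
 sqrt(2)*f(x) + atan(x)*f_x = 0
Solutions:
 f(x) = C1*exp(-sqrt(2)*Integral(1/atan(x), x))


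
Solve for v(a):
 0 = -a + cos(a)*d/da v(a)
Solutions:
 v(a) = C1 + Integral(a/cos(a), a)


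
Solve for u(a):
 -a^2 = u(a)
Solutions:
 u(a) = -a^2


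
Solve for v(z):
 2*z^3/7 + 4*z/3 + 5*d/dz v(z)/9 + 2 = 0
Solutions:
 v(z) = C1 - 9*z^4/70 - 6*z^2/5 - 18*z/5


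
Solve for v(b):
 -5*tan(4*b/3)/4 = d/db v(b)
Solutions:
 v(b) = C1 + 15*log(cos(4*b/3))/16


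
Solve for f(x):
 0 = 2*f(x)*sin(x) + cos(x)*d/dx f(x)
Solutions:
 f(x) = C1*cos(x)^2


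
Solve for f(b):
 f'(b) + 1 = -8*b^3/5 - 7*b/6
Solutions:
 f(b) = C1 - 2*b^4/5 - 7*b^2/12 - b


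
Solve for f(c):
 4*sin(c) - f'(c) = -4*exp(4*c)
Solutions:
 f(c) = C1 + exp(4*c) - 4*cos(c)


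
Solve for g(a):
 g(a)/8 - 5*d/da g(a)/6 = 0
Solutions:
 g(a) = C1*exp(3*a/20)


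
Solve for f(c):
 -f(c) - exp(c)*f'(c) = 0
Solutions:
 f(c) = C1*exp(exp(-c))


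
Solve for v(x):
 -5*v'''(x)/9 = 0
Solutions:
 v(x) = C1 + C2*x + C3*x^2


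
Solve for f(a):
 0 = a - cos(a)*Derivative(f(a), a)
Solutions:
 f(a) = C1 + Integral(a/cos(a), a)


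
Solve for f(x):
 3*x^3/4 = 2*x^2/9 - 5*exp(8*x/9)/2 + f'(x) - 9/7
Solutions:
 f(x) = C1 + 3*x^4/16 - 2*x^3/27 + 9*x/7 + 45*exp(8*x/9)/16


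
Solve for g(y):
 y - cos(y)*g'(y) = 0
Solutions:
 g(y) = C1 + Integral(y/cos(y), y)


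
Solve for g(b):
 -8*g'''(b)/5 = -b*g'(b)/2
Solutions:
 g(b) = C1 + Integral(C2*airyai(2^(2/3)*5^(1/3)*b/4) + C3*airybi(2^(2/3)*5^(1/3)*b/4), b)


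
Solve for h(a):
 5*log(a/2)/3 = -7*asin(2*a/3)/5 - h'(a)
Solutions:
 h(a) = C1 - 5*a*log(a)/3 - 7*a*asin(2*a/3)/5 + 5*a*log(2)/3 + 5*a/3 - 7*sqrt(9 - 4*a^2)/10


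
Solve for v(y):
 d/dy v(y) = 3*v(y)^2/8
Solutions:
 v(y) = -8/(C1 + 3*y)


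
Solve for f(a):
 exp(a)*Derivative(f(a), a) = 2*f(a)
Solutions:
 f(a) = C1*exp(-2*exp(-a))


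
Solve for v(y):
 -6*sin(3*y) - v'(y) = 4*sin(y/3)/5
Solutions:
 v(y) = C1 + 12*cos(y/3)/5 + 2*cos(3*y)


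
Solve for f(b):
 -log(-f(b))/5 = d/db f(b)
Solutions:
 -li(-f(b)) = C1 - b/5


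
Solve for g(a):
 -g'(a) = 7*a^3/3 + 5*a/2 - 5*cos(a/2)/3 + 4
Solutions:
 g(a) = C1 - 7*a^4/12 - 5*a^2/4 - 4*a + 10*sin(a/2)/3


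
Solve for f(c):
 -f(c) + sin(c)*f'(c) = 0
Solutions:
 f(c) = C1*sqrt(cos(c) - 1)/sqrt(cos(c) + 1)


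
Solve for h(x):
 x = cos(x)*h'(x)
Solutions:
 h(x) = C1 + Integral(x/cos(x), x)


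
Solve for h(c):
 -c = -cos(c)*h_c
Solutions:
 h(c) = C1 + Integral(c/cos(c), c)


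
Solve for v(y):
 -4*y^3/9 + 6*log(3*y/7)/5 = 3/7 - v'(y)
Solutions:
 v(y) = C1 + y^4/9 - 6*y*log(y)/5 - 6*y*log(3)/5 + 57*y/35 + 6*y*log(7)/5


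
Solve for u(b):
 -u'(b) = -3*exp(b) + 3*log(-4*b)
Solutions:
 u(b) = C1 - 3*b*log(-b) + 3*b*(1 - 2*log(2)) + 3*exp(b)


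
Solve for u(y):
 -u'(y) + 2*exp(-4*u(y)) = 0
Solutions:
 u(y) = log(-I*(C1 + 8*y)^(1/4))
 u(y) = log(I*(C1 + 8*y)^(1/4))
 u(y) = log(-(C1 + 8*y)^(1/4))
 u(y) = log(C1 + 8*y)/4


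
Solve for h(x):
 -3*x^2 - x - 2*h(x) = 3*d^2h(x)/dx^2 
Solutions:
 h(x) = C1*sin(sqrt(6)*x/3) + C2*cos(sqrt(6)*x/3) - 3*x^2/2 - x/2 + 9/2


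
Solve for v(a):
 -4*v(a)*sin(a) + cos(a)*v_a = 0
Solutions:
 v(a) = C1/cos(a)^4


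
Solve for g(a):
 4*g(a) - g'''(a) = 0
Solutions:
 g(a) = C3*exp(2^(2/3)*a) + (C1*sin(2^(2/3)*sqrt(3)*a/2) + C2*cos(2^(2/3)*sqrt(3)*a/2))*exp(-2^(2/3)*a/2)


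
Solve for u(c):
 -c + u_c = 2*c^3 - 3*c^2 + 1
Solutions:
 u(c) = C1 + c^4/2 - c^3 + c^2/2 + c


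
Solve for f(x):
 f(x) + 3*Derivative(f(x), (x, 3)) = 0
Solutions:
 f(x) = C3*exp(-3^(2/3)*x/3) + (C1*sin(3^(1/6)*x/2) + C2*cos(3^(1/6)*x/2))*exp(3^(2/3)*x/6)


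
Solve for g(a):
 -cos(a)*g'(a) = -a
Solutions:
 g(a) = C1 + Integral(a/cos(a), a)


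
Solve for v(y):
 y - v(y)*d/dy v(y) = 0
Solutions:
 v(y) = -sqrt(C1 + y^2)
 v(y) = sqrt(C1 + y^2)


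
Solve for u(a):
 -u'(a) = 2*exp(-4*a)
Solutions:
 u(a) = C1 + exp(-4*a)/2


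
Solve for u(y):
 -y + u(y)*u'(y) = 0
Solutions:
 u(y) = -sqrt(C1 + y^2)
 u(y) = sqrt(C1 + y^2)


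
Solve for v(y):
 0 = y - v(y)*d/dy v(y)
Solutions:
 v(y) = -sqrt(C1 + y^2)
 v(y) = sqrt(C1 + y^2)


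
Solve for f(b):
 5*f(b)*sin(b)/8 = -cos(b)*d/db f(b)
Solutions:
 f(b) = C1*cos(b)^(5/8)


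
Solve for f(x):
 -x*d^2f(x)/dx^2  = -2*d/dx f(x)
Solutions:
 f(x) = C1 + C2*x^3


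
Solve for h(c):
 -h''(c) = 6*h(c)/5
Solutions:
 h(c) = C1*sin(sqrt(30)*c/5) + C2*cos(sqrt(30)*c/5)


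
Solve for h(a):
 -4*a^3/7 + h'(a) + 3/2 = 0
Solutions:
 h(a) = C1 + a^4/7 - 3*a/2


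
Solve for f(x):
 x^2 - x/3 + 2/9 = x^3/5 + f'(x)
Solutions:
 f(x) = C1 - x^4/20 + x^3/3 - x^2/6 + 2*x/9


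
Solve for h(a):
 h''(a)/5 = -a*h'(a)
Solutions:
 h(a) = C1 + C2*erf(sqrt(10)*a/2)


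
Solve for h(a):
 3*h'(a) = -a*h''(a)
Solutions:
 h(a) = C1 + C2/a^2


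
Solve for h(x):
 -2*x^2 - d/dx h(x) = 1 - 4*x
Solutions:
 h(x) = C1 - 2*x^3/3 + 2*x^2 - x


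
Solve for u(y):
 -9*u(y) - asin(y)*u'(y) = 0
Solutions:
 u(y) = C1*exp(-9*Integral(1/asin(y), y))


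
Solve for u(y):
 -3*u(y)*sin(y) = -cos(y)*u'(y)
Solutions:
 u(y) = C1/cos(y)^3


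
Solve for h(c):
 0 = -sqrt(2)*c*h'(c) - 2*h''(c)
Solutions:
 h(c) = C1 + C2*erf(2^(1/4)*c/2)


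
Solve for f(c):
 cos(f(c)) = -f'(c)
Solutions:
 f(c) = pi - asin((C1 + exp(2*c))/(C1 - exp(2*c)))
 f(c) = asin((C1 + exp(2*c))/(C1 - exp(2*c)))


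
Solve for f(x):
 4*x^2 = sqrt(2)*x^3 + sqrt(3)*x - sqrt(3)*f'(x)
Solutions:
 f(x) = C1 + sqrt(6)*x^4/12 - 4*sqrt(3)*x^3/9 + x^2/2


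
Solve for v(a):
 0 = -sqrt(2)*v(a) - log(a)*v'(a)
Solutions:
 v(a) = C1*exp(-sqrt(2)*li(a))


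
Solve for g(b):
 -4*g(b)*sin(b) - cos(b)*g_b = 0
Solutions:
 g(b) = C1*cos(b)^4


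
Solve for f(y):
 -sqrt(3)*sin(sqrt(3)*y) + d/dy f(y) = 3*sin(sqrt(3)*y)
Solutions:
 f(y) = C1 - sqrt(3)*cos(sqrt(3)*y) - cos(sqrt(3)*y)


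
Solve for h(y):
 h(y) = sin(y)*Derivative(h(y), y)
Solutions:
 h(y) = C1*sqrt(cos(y) - 1)/sqrt(cos(y) + 1)


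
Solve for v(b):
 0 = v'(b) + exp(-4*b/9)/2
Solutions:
 v(b) = C1 + 9*exp(-4*b/9)/8


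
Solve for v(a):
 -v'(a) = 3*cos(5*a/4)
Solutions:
 v(a) = C1 - 12*sin(5*a/4)/5


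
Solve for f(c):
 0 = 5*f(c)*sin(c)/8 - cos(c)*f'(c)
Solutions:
 f(c) = C1/cos(c)^(5/8)


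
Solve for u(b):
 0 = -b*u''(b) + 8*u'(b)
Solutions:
 u(b) = C1 + C2*b^9


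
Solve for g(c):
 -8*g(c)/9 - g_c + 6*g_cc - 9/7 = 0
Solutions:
 g(c) = C1*exp(c*(3 - sqrt(201))/36) + C2*exp(c*(3 + sqrt(201))/36) - 81/56


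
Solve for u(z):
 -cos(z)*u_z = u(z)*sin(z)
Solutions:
 u(z) = C1*cos(z)


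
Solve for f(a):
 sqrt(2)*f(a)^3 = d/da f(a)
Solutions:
 f(a) = -sqrt(2)*sqrt(-1/(C1 + sqrt(2)*a))/2
 f(a) = sqrt(2)*sqrt(-1/(C1 + sqrt(2)*a))/2


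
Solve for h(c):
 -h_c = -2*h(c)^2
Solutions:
 h(c) = -1/(C1 + 2*c)


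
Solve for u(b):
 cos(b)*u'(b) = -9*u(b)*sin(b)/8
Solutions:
 u(b) = C1*cos(b)^(9/8)


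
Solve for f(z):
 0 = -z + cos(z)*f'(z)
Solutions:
 f(z) = C1 + Integral(z/cos(z), z)


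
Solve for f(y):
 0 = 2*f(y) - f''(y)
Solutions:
 f(y) = C1*exp(-sqrt(2)*y) + C2*exp(sqrt(2)*y)


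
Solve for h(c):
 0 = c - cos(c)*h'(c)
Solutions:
 h(c) = C1 + Integral(c/cos(c), c)


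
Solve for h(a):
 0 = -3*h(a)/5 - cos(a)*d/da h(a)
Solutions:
 h(a) = C1*(sin(a) - 1)^(3/10)/(sin(a) + 1)^(3/10)


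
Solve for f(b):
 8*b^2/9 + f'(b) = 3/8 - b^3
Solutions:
 f(b) = C1 - b^4/4 - 8*b^3/27 + 3*b/8


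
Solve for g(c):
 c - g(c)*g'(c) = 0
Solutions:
 g(c) = -sqrt(C1 + c^2)
 g(c) = sqrt(C1 + c^2)


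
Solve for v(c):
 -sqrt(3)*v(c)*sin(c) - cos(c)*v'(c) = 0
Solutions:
 v(c) = C1*cos(c)^(sqrt(3))


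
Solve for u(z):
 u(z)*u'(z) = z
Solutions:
 u(z) = -sqrt(C1 + z^2)
 u(z) = sqrt(C1 + z^2)


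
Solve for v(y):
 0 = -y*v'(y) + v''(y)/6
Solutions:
 v(y) = C1 + C2*erfi(sqrt(3)*y)


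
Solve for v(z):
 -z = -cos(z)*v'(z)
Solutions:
 v(z) = C1 + Integral(z/cos(z), z)


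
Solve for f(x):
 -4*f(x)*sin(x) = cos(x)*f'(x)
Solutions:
 f(x) = C1*cos(x)^4


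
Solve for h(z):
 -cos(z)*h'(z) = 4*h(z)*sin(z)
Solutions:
 h(z) = C1*cos(z)^4


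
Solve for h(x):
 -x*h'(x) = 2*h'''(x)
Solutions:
 h(x) = C1 + Integral(C2*airyai(-2^(2/3)*x/2) + C3*airybi(-2^(2/3)*x/2), x)


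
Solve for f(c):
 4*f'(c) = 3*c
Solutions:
 f(c) = C1 + 3*c^2/8


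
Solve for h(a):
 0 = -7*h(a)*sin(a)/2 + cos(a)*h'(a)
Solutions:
 h(a) = C1/cos(a)^(7/2)


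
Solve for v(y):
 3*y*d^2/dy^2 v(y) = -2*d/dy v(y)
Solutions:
 v(y) = C1 + C2*y^(1/3)


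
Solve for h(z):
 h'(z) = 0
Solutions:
 h(z) = C1


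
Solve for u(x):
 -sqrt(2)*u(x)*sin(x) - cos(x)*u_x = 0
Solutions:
 u(x) = C1*cos(x)^(sqrt(2))


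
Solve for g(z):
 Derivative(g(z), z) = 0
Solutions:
 g(z) = C1


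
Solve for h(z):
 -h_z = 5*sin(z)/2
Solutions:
 h(z) = C1 + 5*cos(z)/2


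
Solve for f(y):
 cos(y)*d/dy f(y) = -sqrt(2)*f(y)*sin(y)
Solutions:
 f(y) = C1*cos(y)^(sqrt(2))


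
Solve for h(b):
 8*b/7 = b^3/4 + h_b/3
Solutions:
 h(b) = C1 - 3*b^4/16 + 12*b^2/7


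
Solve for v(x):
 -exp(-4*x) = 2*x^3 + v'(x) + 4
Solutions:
 v(x) = C1 - x^4/2 - 4*x + exp(-4*x)/4


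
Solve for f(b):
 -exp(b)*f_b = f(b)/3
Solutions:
 f(b) = C1*exp(exp(-b)/3)


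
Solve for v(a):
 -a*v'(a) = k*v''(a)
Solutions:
 v(a) = C1 + C2*sqrt(k)*erf(sqrt(2)*a*sqrt(1/k)/2)


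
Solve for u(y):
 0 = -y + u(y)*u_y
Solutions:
 u(y) = -sqrt(C1 + y^2)
 u(y) = sqrt(C1 + y^2)


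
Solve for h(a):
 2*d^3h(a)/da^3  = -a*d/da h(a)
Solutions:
 h(a) = C1 + Integral(C2*airyai(-2^(2/3)*a/2) + C3*airybi(-2^(2/3)*a/2), a)


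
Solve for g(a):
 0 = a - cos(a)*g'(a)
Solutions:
 g(a) = C1 + Integral(a/cos(a), a)


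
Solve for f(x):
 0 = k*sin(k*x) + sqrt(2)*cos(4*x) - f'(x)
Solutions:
 f(x) = C1 + sqrt(2)*sin(4*x)/4 - cos(k*x)


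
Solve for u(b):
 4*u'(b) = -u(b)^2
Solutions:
 u(b) = 4/(C1 + b)


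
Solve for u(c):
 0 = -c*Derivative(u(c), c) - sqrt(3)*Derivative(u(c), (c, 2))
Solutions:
 u(c) = C1 + C2*erf(sqrt(2)*3^(3/4)*c/6)


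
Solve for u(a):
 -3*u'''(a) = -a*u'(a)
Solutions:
 u(a) = C1 + Integral(C2*airyai(3^(2/3)*a/3) + C3*airybi(3^(2/3)*a/3), a)


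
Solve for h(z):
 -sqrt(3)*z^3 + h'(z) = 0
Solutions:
 h(z) = C1 + sqrt(3)*z^4/4


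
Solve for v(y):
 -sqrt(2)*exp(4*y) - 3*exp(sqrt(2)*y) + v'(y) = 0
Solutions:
 v(y) = C1 + sqrt(2)*exp(4*y)/4 + 3*sqrt(2)*exp(sqrt(2)*y)/2


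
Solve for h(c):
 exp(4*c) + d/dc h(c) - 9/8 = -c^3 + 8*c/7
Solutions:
 h(c) = C1 - c^4/4 + 4*c^2/7 + 9*c/8 - exp(4*c)/4


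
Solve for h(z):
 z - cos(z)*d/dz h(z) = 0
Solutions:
 h(z) = C1 + Integral(z/cos(z), z)


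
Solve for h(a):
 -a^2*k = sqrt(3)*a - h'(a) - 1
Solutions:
 h(a) = C1 + a^3*k/3 + sqrt(3)*a^2/2 - a


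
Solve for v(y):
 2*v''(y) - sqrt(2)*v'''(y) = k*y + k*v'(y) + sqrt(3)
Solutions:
 v(y) = C1 + C2*exp(sqrt(2)*y*(1 - sqrt(-sqrt(2)*k + 1))/2) + C3*exp(sqrt(2)*y*(sqrt(-sqrt(2)*k + 1) + 1)/2) - y^2/2 - 2*y/k - sqrt(3)*y/k


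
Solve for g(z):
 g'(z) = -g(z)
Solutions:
 g(z) = C1*exp(-z)


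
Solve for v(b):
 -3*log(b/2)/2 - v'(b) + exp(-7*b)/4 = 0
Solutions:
 v(b) = C1 - 3*b*log(b)/2 + 3*b*(log(2) + 1)/2 - exp(-7*b)/28


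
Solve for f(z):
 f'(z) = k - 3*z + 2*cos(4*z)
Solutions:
 f(z) = C1 + k*z - 3*z^2/2 + sin(4*z)/2


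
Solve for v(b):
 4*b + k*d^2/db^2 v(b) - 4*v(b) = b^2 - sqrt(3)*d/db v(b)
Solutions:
 v(b) = C1*exp(b*(sqrt(16*k + 3) - sqrt(3))/(2*k)) + C2*exp(-b*(sqrt(16*k + 3) + sqrt(3))/(2*k)) - b^2/4 - sqrt(3)*b/8 + b - k/8 - 3/32 + sqrt(3)/4


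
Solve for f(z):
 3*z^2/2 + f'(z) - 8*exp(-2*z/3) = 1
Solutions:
 f(z) = C1 - z^3/2 + z - 12*exp(-2*z/3)


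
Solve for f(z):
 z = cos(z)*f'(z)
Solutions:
 f(z) = C1 + Integral(z/cos(z), z)


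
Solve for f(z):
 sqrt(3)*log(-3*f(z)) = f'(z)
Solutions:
 -sqrt(3)*Integral(1/(log(-_y) + log(3)), (_y, f(z)))/3 = C1 - z


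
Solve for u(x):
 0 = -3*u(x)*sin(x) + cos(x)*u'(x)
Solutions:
 u(x) = C1/cos(x)^3


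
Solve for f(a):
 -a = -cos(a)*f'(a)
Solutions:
 f(a) = C1 + Integral(a/cos(a), a)


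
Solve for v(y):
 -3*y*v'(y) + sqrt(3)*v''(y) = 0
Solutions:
 v(y) = C1 + C2*erfi(sqrt(2)*3^(1/4)*y/2)


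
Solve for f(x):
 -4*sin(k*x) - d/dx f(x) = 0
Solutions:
 f(x) = C1 + 4*cos(k*x)/k


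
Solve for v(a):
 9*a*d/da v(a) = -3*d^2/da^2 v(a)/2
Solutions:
 v(a) = C1 + C2*erf(sqrt(3)*a)


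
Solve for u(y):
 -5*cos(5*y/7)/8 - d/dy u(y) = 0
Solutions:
 u(y) = C1 - 7*sin(5*y/7)/8


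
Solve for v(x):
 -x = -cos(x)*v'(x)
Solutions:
 v(x) = C1 + Integral(x/cos(x), x)


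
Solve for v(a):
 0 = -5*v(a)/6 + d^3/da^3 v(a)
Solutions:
 v(a) = C3*exp(5^(1/3)*6^(2/3)*a/6) + (C1*sin(2^(2/3)*3^(1/6)*5^(1/3)*a/4) + C2*cos(2^(2/3)*3^(1/6)*5^(1/3)*a/4))*exp(-5^(1/3)*6^(2/3)*a/12)


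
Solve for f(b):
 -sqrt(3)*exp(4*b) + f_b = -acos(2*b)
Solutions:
 f(b) = C1 - b*acos(2*b) + sqrt(1 - 4*b^2)/2 + sqrt(3)*exp(4*b)/4


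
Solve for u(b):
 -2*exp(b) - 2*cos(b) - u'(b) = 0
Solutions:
 u(b) = C1 - 2*exp(b) - 2*sin(b)


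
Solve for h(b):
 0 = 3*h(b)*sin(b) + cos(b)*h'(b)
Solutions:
 h(b) = C1*cos(b)^3


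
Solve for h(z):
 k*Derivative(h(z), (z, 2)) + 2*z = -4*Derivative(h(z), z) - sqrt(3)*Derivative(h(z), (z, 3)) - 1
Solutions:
 h(z) = C1 + C2*exp(sqrt(3)*z*(-k + sqrt(k^2 - 16*sqrt(3)))/6) + C3*exp(-sqrt(3)*z*(k + sqrt(k^2 - 16*sqrt(3)))/6) + k*z/8 - z^2/4 - z/4


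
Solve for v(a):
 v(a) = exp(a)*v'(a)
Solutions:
 v(a) = C1*exp(-exp(-a))


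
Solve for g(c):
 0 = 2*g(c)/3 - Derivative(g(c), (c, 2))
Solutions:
 g(c) = C1*exp(-sqrt(6)*c/3) + C2*exp(sqrt(6)*c/3)


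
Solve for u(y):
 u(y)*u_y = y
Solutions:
 u(y) = -sqrt(C1 + y^2)
 u(y) = sqrt(C1 + y^2)


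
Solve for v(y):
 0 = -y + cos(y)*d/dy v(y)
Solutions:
 v(y) = C1 + Integral(y/cos(y), y)


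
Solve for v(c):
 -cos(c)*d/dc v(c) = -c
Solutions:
 v(c) = C1 + Integral(c/cos(c), c)


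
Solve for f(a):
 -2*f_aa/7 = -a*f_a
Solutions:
 f(a) = C1 + C2*erfi(sqrt(7)*a/2)


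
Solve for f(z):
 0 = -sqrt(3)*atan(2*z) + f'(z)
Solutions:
 f(z) = C1 + sqrt(3)*(z*atan(2*z) - log(4*z^2 + 1)/4)


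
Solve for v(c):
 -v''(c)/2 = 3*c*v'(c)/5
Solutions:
 v(c) = C1 + C2*erf(sqrt(15)*c/5)


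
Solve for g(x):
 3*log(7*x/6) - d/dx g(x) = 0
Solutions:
 g(x) = C1 + 3*x*log(x) - 3*x + x*log(343/216)


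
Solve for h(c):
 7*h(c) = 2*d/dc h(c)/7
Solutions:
 h(c) = C1*exp(49*c/2)


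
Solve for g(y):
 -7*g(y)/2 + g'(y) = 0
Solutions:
 g(y) = C1*exp(7*y/2)


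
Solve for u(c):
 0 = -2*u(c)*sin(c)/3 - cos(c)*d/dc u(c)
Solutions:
 u(c) = C1*cos(c)^(2/3)


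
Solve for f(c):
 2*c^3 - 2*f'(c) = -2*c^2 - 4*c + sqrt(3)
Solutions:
 f(c) = C1 + c^4/4 + c^3/3 + c^2 - sqrt(3)*c/2


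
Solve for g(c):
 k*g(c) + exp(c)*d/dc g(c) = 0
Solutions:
 g(c) = C1*exp(k*exp(-c))


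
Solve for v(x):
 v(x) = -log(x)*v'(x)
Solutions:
 v(x) = C1*exp(-li(x))


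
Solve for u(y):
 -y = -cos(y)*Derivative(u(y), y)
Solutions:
 u(y) = C1 + Integral(y/cos(y), y)


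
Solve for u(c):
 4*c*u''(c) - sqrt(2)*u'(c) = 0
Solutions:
 u(c) = C1 + C2*c^(sqrt(2)/4 + 1)


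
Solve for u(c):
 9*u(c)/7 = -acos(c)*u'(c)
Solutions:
 u(c) = C1*exp(-9*Integral(1/acos(c), c)/7)


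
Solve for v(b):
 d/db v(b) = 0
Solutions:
 v(b) = C1


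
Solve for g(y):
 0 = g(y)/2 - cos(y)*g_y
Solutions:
 g(y) = C1*(sin(y) + 1)^(1/4)/(sin(y) - 1)^(1/4)


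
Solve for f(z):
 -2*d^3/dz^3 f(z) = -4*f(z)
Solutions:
 f(z) = C3*exp(2^(1/3)*z) + (C1*sin(2^(1/3)*sqrt(3)*z/2) + C2*cos(2^(1/3)*sqrt(3)*z/2))*exp(-2^(1/3)*z/2)


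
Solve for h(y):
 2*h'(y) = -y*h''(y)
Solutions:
 h(y) = C1 + C2/y


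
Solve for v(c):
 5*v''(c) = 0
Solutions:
 v(c) = C1 + C2*c


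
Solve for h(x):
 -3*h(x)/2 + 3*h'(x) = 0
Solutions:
 h(x) = C1*exp(x/2)


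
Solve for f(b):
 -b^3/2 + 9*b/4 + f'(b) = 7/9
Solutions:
 f(b) = C1 + b^4/8 - 9*b^2/8 + 7*b/9


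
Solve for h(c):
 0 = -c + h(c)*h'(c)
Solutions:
 h(c) = -sqrt(C1 + c^2)
 h(c) = sqrt(C1 + c^2)


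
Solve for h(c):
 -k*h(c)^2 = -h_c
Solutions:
 h(c) = -1/(C1 + c*k)


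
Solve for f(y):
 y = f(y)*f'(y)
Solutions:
 f(y) = -sqrt(C1 + y^2)
 f(y) = sqrt(C1 + y^2)


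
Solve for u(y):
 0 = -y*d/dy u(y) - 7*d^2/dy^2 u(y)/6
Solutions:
 u(y) = C1 + C2*erf(sqrt(21)*y/7)


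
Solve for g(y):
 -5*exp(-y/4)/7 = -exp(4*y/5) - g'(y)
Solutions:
 g(y) = C1 - 5*exp(4*y/5)/4 - 20*exp(-y/4)/7


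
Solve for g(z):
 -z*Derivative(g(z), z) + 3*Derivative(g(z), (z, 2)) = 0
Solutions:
 g(z) = C1 + C2*erfi(sqrt(6)*z/6)


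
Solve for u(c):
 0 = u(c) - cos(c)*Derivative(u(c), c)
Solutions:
 u(c) = C1*sqrt(sin(c) + 1)/sqrt(sin(c) - 1)


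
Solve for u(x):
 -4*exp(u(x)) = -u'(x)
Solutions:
 u(x) = log(-1/(C1 + 4*x))


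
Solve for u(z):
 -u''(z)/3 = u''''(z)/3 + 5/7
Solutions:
 u(z) = C1 + C2*z + C3*sin(z) + C4*cos(z) - 15*z^2/14


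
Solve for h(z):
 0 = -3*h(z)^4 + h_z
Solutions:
 h(z) = (-1/(C1 + 9*z))^(1/3)
 h(z) = (-1/(C1 + 3*z))^(1/3)*(-3^(2/3) - 3*3^(1/6)*I)/6
 h(z) = (-1/(C1 + 3*z))^(1/3)*(-3^(2/3) + 3*3^(1/6)*I)/6


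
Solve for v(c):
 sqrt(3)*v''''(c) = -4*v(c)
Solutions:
 v(c) = (C1*sin(3^(7/8)*c/3) + C2*cos(3^(7/8)*c/3))*exp(-3^(7/8)*c/3) + (C3*sin(3^(7/8)*c/3) + C4*cos(3^(7/8)*c/3))*exp(3^(7/8)*c/3)


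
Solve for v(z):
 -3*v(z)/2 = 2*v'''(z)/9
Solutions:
 v(z) = C3*exp(-3*2^(1/3)*z/2) + (C1*sin(3*2^(1/3)*sqrt(3)*z/4) + C2*cos(3*2^(1/3)*sqrt(3)*z/4))*exp(3*2^(1/3)*z/4)


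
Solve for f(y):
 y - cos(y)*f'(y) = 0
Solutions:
 f(y) = C1 + Integral(y/cos(y), y)


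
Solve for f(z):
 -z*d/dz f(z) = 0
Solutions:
 f(z) = C1


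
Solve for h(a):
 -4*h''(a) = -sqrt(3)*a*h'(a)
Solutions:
 h(a) = C1 + C2*erfi(sqrt(2)*3^(1/4)*a/4)


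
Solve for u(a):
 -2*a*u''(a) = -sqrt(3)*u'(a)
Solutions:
 u(a) = C1 + C2*a^(sqrt(3)/2 + 1)


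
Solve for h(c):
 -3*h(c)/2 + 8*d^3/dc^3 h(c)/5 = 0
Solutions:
 h(c) = C3*exp(15^(1/3)*2^(2/3)*c/4) + (C1*sin(2^(2/3)*3^(5/6)*5^(1/3)*c/8) + C2*cos(2^(2/3)*3^(5/6)*5^(1/3)*c/8))*exp(-15^(1/3)*2^(2/3)*c/8)


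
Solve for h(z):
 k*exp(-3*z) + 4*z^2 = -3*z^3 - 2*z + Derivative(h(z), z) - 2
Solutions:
 h(z) = C1 - k*exp(-3*z)/3 + 3*z^4/4 + 4*z^3/3 + z^2 + 2*z


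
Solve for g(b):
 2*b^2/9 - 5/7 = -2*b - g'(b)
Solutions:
 g(b) = C1 - 2*b^3/27 - b^2 + 5*b/7


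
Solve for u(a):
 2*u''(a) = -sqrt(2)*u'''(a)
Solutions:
 u(a) = C1 + C2*a + C3*exp(-sqrt(2)*a)


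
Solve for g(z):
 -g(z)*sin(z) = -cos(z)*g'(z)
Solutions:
 g(z) = C1/cos(z)


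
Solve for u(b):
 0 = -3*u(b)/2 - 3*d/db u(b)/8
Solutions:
 u(b) = C1*exp(-4*b)


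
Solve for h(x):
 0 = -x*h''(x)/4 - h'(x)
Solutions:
 h(x) = C1 + C2/x^3


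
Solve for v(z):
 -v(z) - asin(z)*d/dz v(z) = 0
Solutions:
 v(z) = C1*exp(-Integral(1/asin(z), z))


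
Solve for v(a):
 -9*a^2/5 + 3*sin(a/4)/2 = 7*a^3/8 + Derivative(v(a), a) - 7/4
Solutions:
 v(a) = C1 - 7*a^4/32 - 3*a^3/5 + 7*a/4 - 6*cos(a/4)


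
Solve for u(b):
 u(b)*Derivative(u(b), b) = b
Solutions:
 u(b) = -sqrt(C1 + b^2)
 u(b) = sqrt(C1 + b^2)


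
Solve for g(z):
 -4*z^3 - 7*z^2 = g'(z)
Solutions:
 g(z) = C1 - z^4 - 7*z^3/3


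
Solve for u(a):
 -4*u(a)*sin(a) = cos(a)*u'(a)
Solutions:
 u(a) = C1*cos(a)^4


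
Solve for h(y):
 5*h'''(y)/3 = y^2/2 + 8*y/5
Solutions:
 h(y) = C1 + C2*y + C3*y^2 + y^5/200 + y^4/25


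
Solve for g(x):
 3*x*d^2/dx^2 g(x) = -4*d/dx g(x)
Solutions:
 g(x) = C1 + C2/x^(1/3)


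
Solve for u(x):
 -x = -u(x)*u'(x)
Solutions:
 u(x) = -sqrt(C1 + x^2)
 u(x) = sqrt(C1 + x^2)


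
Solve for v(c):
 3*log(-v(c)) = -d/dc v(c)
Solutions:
 -li(-v(c)) = C1 - 3*c


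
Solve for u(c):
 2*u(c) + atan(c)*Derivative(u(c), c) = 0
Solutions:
 u(c) = C1*exp(-2*Integral(1/atan(c), c))


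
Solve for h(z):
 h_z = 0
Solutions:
 h(z) = C1


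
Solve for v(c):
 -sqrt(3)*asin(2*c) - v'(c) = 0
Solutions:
 v(c) = C1 - sqrt(3)*(c*asin(2*c) + sqrt(1 - 4*c^2)/2)


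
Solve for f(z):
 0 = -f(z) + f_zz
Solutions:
 f(z) = C1*exp(-z) + C2*exp(z)


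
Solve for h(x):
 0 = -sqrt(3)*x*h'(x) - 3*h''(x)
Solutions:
 h(x) = C1 + C2*erf(sqrt(2)*3^(3/4)*x/6)


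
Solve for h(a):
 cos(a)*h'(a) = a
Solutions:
 h(a) = C1 + Integral(a/cos(a), a)


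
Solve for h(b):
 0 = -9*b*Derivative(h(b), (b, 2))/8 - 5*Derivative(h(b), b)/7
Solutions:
 h(b) = C1 + C2*b^(23/63)


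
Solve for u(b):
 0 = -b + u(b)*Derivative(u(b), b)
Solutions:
 u(b) = -sqrt(C1 + b^2)
 u(b) = sqrt(C1 + b^2)


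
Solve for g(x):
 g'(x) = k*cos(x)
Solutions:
 g(x) = C1 + k*sin(x)


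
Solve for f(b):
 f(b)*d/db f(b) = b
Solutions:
 f(b) = -sqrt(C1 + b^2)
 f(b) = sqrt(C1 + b^2)


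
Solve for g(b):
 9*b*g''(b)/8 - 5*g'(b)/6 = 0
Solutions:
 g(b) = C1 + C2*b^(47/27)


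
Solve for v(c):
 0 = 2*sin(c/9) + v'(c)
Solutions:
 v(c) = C1 + 18*cos(c/9)


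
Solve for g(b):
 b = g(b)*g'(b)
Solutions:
 g(b) = -sqrt(C1 + b^2)
 g(b) = sqrt(C1 + b^2)


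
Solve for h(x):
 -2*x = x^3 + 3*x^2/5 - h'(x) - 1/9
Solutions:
 h(x) = C1 + x^4/4 + x^3/5 + x^2 - x/9


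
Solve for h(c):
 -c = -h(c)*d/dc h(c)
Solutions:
 h(c) = -sqrt(C1 + c^2)
 h(c) = sqrt(C1 + c^2)


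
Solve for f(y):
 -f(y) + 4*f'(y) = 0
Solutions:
 f(y) = C1*exp(y/4)


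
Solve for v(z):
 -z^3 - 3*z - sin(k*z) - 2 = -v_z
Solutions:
 v(z) = C1 + z^4/4 + 3*z^2/2 + 2*z - cos(k*z)/k


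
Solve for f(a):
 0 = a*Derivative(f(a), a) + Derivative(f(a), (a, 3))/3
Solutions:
 f(a) = C1 + Integral(C2*airyai(-3^(1/3)*a) + C3*airybi(-3^(1/3)*a), a)


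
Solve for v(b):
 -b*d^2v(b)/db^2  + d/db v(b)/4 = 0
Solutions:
 v(b) = C1 + C2*b^(5/4)


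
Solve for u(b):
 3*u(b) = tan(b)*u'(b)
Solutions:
 u(b) = C1*sin(b)^3


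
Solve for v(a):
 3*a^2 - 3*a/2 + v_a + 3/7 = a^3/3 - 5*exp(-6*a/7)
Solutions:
 v(a) = C1 + a^4/12 - a^3 + 3*a^2/4 - 3*a/7 + 35*exp(-6*a/7)/6


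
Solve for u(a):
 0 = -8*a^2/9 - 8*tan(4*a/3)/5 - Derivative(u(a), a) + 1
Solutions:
 u(a) = C1 - 8*a^3/27 + a + 6*log(cos(4*a/3))/5


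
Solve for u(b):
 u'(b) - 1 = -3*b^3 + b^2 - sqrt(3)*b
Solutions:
 u(b) = C1 - 3*b^4/4 + b^3/3 - sqrt(3)*b^2/2 + b


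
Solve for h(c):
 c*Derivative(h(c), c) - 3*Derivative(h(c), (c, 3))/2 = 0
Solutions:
 h(c) = C1 + Integral(C2*airyai(2^(1/3)*3^(2/3)*c/3) + C3*airybi(2^(1/3)*3^(2/3)*c/3), c)


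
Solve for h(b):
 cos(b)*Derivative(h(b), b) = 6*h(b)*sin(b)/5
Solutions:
 h(b) = C1/cos(b)^(6/5)


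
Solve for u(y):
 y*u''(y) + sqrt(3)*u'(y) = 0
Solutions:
 u(y) = C1 + C2*y^(1 - sqrt(3))


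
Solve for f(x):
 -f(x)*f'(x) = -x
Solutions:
 f(x) = -sqrt(C1 + x^2)
 f(x) = sqrt(C1 + x^2)


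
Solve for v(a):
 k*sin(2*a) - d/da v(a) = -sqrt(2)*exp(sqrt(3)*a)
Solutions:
 v(a) = C1 - k*cos(2*a)/2 + sqrt(6)*exp(sqrt(3)*a)/3


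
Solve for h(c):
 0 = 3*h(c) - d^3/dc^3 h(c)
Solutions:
 h(c) = C3*exp(3^(1/3)*c) + (C1*sin(3^(5/6)*c/2) + C2*cos(3^(5/6)*c/2))*exp(-3^(1/3)*c/2)


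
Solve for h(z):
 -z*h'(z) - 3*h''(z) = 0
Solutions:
 h(z) = C1 + C2*erf(sqrt(6)*z/6)


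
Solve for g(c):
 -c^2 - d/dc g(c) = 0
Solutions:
 g(c) = C1 - c^3/3


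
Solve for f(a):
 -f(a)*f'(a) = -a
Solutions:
 f(a) = -sqrt(C1 + a^2)
 f(a) = sqrt(C1 + a^2)


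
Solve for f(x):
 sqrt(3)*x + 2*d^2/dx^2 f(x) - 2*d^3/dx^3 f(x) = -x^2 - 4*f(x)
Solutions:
 f(x) = C1*exp(x*(-(3*sqrt(87) + 28)^(1/3) - 1/(3*sqrt(87) + 28)^(1/3) + 2)/6)*sin(sqrt(3)*x*(-(3*sqrt(87) + 28)^(1/3) + (3*sqrt(87) + 28)^(-1/3))/6) + C2*exp(x*(-(3*sqrt(87) + 28)^(1/3) - 1/(3*sqrt(87) + 28)^(1/3) + 2)/6)*cos(sqrt(3)*x*(-(3*sqrt(87) + 28)^(1/3) + (3*sqrt(87) + 28)^(-1/3))/6) + C3*exp(x*((3*sqrt(87) + 28)^(-1/3) + 1 + (3*sqrt(87) + 28)^(1/3))/3) - x^2/4 - sqrt(3)*x/4 + 1/4


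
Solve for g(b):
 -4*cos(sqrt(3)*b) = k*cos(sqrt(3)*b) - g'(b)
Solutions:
 g(b) = C1 + sqrt(3)*k*sin(sqrt(3)*b)/3 + 4*sqrt(3)*sin(sqrt(3)*b)/3


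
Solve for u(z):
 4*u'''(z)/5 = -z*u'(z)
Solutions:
 u(z) = C1 + Integral(C2*airyai(-10^(1/3)*z/2) + C3*airybi(-10^(1/3)*z/2), z)


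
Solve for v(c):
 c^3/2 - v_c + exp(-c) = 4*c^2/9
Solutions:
 v(c) = C1 + c^4/8 - 4*c^3/27 - exp(-c)


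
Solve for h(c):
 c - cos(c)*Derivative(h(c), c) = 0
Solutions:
 h(c) = C1 + Integral(c/cos(c), c)


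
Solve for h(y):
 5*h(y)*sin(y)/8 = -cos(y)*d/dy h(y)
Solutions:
 h(y) = C1*cos(y)^(5/8)


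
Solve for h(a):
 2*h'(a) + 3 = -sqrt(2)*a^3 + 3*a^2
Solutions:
 h(a) = C1 - sqrt(2)*a^4/8 + a^3/2 - 3*a/2


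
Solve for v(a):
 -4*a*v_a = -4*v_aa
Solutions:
 v(a) = C1 + C2*erfi(sqrt(2)*a/2)


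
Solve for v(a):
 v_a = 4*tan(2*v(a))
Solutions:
 v(a) = -asin(C1*exp(8*a))/2 + pi/2
 v(a) = asin(C1*exp(8*a))/2
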